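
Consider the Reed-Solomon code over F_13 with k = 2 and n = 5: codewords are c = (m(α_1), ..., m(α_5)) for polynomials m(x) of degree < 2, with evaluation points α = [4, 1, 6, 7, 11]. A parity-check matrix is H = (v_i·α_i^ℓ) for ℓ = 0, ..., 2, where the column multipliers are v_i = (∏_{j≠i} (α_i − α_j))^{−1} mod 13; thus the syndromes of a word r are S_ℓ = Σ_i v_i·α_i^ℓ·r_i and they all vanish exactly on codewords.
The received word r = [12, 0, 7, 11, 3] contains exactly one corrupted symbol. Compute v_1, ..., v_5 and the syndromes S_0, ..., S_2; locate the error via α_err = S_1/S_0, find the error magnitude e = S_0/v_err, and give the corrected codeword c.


S = (6, 1, 11), error at position 5, error magnitude e = 2, c = [12, 0, 7, 11, 1].

Step 1: column multipliers v_i = (∏_{j≠i}(α_i − α_j))^{−1} mod 13.
  i = 1 (α = 4): (4−1)(4−6)(4−7)(4−11) = 3·(−2)·(−3)·(−7) = −126 ≡ 4, so v_1 = 4^{−1} = 10 (mod 13).
  i = 2 (α = 1): (1−4)(1−6)(1−7)(1−11) = (−3)·(−5)·(−6)·(−10) = 900 ≡ 3, so v_2 = 3^{−1} = 9 (mod 13).
  i = 3 (α = 6): (6−4)(6−1)(6−7)(6−11) = 2·5·(−1)·(−5) = 50 ≡ 11, so v_3 = 11^{−1} = 6 (mod 13).
  i = 4 (α = 7): (7−4)(7−1)(7−6)(7−11) = 3·6·1·(−4) = −72 ≡ 6, so v_4 = 6^{−1} = 11 (mod 13).
  i = 5 (α = 11): (11−4)(11−1)(11−6)(11−7) = 7·10·5·4 = 1400 ≡ 9, so v_5 = 9^{−1} = 3 (mod 13).
  v = [10, 9, 6, 11, 3].
Step 2: syndromes of r = [12, 0, 7, 11, 3] (all sums mod 13).
  S_0 = Σ v_i r_i = 10·12 + 9·0 + 6·7 + 11·11 + 3·3 = 292 ≡ 6.
  S_1 = Σ v_i α_i r_i = 10·4·12 + 9·1·0 + 6·6·7 + 11·7·11 + 3·11·3 = 1678 ≡ 1.
  α_i^2 mod 13 = [3, 1, 10, 10, 4].
  S_2 = Σ v_i α_i^2 r_i = 10·3·12 + 9·1·0 + 6·10·7 + 11·10·11 + 3·4·3 = 2026 ≡ 11.
  S = (6, 1, 11) ≠ 0, so r is not a codeword (an error is present).
Step 3: locate the error. For a single error e at position i, S_ℓ = v_i·e·α_i^ℓ, so α_err = S_1/S_0.
  S_0^{−1} = 6^{−1} = 11 (mod 13), so α_err = 1·11 = 11 ≡ 11 = α_5. Error position i = 5.
  Consistency check: S_2/S_1 = 11·1 = 11 ≡ 11 = α_err ✓ (single-error assumption holds).
Step 4: error magnitude e = S_0/v_5 = S_0·∏_{j≠5}(α_5 − α_j) = 6·9 = 54 ≡ 2 (mod 13).
Step 5: correct position 5: c_5 = r_5 − e = 3 − 2 ≡ 1 (mod 13). Hence c = [12, 0, 7, 11, 1].
  Check: interpolating c through the α_i gives m(x) = 9 + 4·x (degree < 2) with m(α_i) = c_i for every i, so c is indeed a codeword.


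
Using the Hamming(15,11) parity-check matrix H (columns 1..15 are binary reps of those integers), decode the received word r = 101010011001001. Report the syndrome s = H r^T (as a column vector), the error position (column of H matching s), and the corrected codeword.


s = (0, 1, 0, 1)^T, error position = 5, corrected codeword c = 101000011001001

Compute s = H r^T mod 2 one row at a time:
  s_1 = 1 + 1 + 0 + 0 + 1 + 0 + 0 + 1 = 4 ≡ 0 (mod 2).
  s_2 = 0 + 1 + 0 + 0 + 1 + 0 + 0 + 1 = 3 ≡ 1 (mod 2).
  s_3 = 0 + 1 + 0 + 0 + 0 + 0 + 0 + 1 = 2 ≡ 0 (mod 2).
  s_4 = 1 + 1 + 1 + 0 + 1 + 0 + 0 + 1 = 5 ≡ 1 (mod 2).
s = (0, 1, 0, 1)^T — this equals column 5 of H (binary 0101), so error is at position 5.
Correct: flip bit 5 of r = 101010011001001 to get c = 101000011001001.


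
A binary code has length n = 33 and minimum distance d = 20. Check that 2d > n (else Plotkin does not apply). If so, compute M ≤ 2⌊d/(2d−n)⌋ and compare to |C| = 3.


Plotkin bound M ≤ 4; given |C| = 3 ≤ bound (satisfied).

Check applicability: 2d = 40, n = 33.
2d − n = 7 > 0, so Plotkin applies.
Compute d/(2d−n) = 20/7 ≈ 2.8571.
⌊d/(2d−n)⌋ = 2.
Plotkin bound: M ≤ 2·2 = 4.
Given |C| = 3, check: satisfied.
This |C| is below the Plotkin bound.


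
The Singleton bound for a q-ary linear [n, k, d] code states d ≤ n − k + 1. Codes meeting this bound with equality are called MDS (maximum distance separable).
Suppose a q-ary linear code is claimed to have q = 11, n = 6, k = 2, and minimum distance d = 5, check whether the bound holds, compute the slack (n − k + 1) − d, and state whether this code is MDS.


Singleton RHS = n − k + 1 = 5, slack = 0, bound satisfied, MDS.

Singleton bound: d ≤ n − k + 1.
Here n = 6, k = 2, so n − k + 1 = 5.
Given d = 5, check d ≤ 5: YES.
Slack = (n − k + 1) − d = 0.
The code is MDS (slack = 0).
Description: the claimed parameters are [6, 2, 5]_11; such a code would be MDS (meets Singleton bound).


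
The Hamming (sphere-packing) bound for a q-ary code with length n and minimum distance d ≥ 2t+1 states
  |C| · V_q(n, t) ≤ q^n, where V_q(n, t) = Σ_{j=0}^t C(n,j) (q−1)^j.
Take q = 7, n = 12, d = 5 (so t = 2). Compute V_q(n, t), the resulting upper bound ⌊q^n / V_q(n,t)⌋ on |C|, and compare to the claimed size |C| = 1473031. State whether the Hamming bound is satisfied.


V_q(n, t) = 2449, q^n = 13841287201, Hamming bound = 5651811, |C| = 1473031 ≤ bound (satisfied).

Step 1: Compute V_q(n, t) = Σ_{j=0}^2 C(n, j) (q−1)^j.
  j = 0: C(12,0)·(6)^0 = 1·1 = 1.
  j = 1: C(12,1)·(6)^1 = 12·6 = 72.
  j = 2: C(12,2)·(6)^2 = 66·36 = 2376.
  V_q(n, t) = 1 + 72 + 2376 = 2449.
Step 2: q^n = 7^12 = 13841287201.
Step 3: Hamming bound ⌊q^n / V_q(n,t)⌋ = ⌊13841287201/2449⌋ = 5651811.
Step 4: Compare |C| = 1473031 to 5651811: satisfied.
The claimed |C| lies below the Hamming bound.


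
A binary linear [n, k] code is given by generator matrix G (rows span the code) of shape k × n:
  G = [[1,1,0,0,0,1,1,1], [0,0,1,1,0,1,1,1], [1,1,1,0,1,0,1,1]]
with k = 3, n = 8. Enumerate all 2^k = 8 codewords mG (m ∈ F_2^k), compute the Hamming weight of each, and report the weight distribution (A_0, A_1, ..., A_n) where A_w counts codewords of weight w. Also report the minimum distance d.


Weight distribution: A_0 = 1, A_3 = 1, A_4 = 2, A_5 = 3, A_6 = 1. Minimum distance d = 3.

Enumerate all 2^3 = 8 messages m ∈ F_2^3.
For each, compute codeword c = mG in F_2^8, then tally its weight.
  m = 000 → c = 00000000, weight = 0.
  m = 100 → c = 11000111, weight = 5.
  m = 010 → c = 00110111, weight = 5.
  m = 110 → c = 11110000, weight = 4.
  m = 001 → c = 11101011, weight = 6.
  m = 101 → c = 00101100, weight = 3.
  m = 011 → c = 11011100, weight = 5.
  m = 111 → c = 00011011, weight = 4.
Tally weights:
  weight 0: 1 codewords.
  weight 3: 1 codewords.
  weight 4: 2 codewords.
  weight 5: 3 codewords.
  weight 6: 1 codewords.
Minimum distance d = smallest w > 0 with A_w > 0 = 3.
Sanity: Σ A_w = 8 = 2^3 = 8 ✓.


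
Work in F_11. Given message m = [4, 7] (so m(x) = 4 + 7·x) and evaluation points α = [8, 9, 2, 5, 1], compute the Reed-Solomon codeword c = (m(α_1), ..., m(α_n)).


c = [5, 1, 7, 6, 0]

Message polynomial: m(x) = 4 + 7·x (mod 11).
For each evaluation point α_i, compute m(α_i) mod 11:
  α_1 = 8: Horner steps 7 → 5, so m(8) = 5.
  α_2 = 9: Horner steps 7 → 1, so m(9) = 1.
  α_3 = 2: Horner steps 7 → 7, so m(2) = 7.
  α_4 = 5: Horner steps 7 → 6, so m(5) = 6.
  α_5 = 1: Horner steps 7 → 0, so m(1) = 0.
Codeword c = [5, 1, 7, 6, 0] ∈ F_11^5.


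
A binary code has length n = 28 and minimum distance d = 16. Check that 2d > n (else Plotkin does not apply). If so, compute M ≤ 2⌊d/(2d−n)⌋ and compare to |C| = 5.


Plotkin bound M ≤ 8; given |C| = 5 ≤ bound (satisfied).

Check applicability: 2d = 32, n = 28.
2d − n = 4 > 0, so Plotkin applies.
Compute d/(2d−n) = 16/4 ≈ 4.0000.
⌊d/(2d−n)⌋ = 4.
Plotkin bound: M ≤ 2·4 = 8.
Given |C| = 5, check: satisfied.
This |C| is below the Plotkin bound.


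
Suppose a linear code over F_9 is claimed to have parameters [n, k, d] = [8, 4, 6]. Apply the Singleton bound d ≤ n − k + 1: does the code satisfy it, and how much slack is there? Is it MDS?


Singleton RHS = n − k + 1 = 5, slack = -1, bound violated (no such code; not MDS).

Singleton bound: d ≤ n − k + 1.
Here n = 8, k = 4, so n − k + 1 = 5.
Given d = 6, check d ≤ 5: NO.
Slack = (n − k + 1) − d = -1.
The slack is negative: d = 6 exceeds n − k + 1 = 5 by 1, so the Singleton bound is violated and no linear [8, 4, 6]_9 code can exist. In particular it is not MDS (MDS requires d = n − k + 1 exactly).
Description: the claimed parameters are [8, 4, 6]_9; such a code would be impossible (violates the Singleton bound).


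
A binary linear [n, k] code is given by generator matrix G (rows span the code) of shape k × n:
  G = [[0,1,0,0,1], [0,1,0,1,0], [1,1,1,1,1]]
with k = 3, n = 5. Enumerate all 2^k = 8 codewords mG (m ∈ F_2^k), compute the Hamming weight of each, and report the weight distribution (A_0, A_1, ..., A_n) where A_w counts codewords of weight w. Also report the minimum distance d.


Weight distribution: A_0 = 1, A_2 = 3, A_3 = 3, A_5 = 1. Minimum distance d = 2.

Enumerate all 2^3 = 8 messages m ∈ F_2^3.
For each, compute codeword c = mG in F_2^5, then tally its weight.
  m = 000 → c = 00000, weight = 0.
  m = 100 → c = 01001, weight = 2.
  m = 010 → c = 01010, weight = 2.
  m = 110 → c = 00011, weight = 2.
  m = 001 → c = 11111, weight = 5.
  m = 101 → c = 10110, weight = 3.
  m = 011 → c = 10101, weight = 3.
  m = 111 → c = 11100, weight = 3.
Tally weights:
  weight 0: 1 codewords.
  weight 2: 3 codewords.
  weight 3: 3 codewords.
  weight 5: 1 codewords.
Minimum distance d = smallest w > 0 with A_w > 0 = 2.
Sanity: Σ A_w = 8 = 2^3 = 8 ✓.


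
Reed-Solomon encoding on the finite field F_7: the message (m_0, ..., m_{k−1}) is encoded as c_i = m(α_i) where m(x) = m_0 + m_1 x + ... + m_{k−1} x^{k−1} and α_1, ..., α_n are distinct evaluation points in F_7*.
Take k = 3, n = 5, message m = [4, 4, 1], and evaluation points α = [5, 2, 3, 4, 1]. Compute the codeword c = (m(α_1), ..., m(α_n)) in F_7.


c = [0, 2, 4, 1, 2]

Message polynomial: m(x) = 4 + 4·x + 1·x^2 (mod 7).
For each evaluation point α_i, compute m(α_i) mod 7:
  α_1 = 5: Horner steps 1 → 2 → 0, so m(5) = 0.
  α_2 = 2: Horner steps 1 → 6 → 2, so m(2) = 2.
  α_3 = 3: Horner steps 1 → 0 → 4, so m(3) = 4.
  α_4 = 4: Horner steps 1 → 1 → 1, so m(4) = 1.
  α_5 = 1: Horner steps 1 → 5 → 2, so m(1) = 2.
Codeword c = [0, 2, 4, 1, 2] ∈ F_7^5.


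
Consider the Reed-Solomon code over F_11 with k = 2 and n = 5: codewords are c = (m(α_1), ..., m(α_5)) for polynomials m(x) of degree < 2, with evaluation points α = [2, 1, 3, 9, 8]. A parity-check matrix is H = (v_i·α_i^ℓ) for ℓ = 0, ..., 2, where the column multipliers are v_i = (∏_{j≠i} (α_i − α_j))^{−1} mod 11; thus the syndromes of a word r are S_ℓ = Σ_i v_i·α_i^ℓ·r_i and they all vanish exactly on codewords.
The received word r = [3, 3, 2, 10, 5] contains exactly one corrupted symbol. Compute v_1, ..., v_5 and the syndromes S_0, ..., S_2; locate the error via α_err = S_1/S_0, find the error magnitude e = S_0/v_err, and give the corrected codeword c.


S = (3, 6, 1), error at position 1, error magnitude e = 6, c = [8, 3, 2, 10, 5].

Step 1: column multipliers v_i = (∏_{j≠i}(α_i − α_j))^{−1} mod 11.
  i = 1 (α = 2): (2−1)(2−3)(2−9)(2−8) = 1·(−1)·(−7)·(−6) = −42 ≡ 2, so v_1 = 2^{−1} = 6 (mod 11).
  i = 2 (α = 1): (1−2)(1−3)(1−9)(1−8) = (−1)·(−2)·(−8)·(−7) = 112 ≡ 2, so v_2 = 2^{−1} = 6 (mod 11).
  i = 3 (α = 3): (3−2)(3−1)(3−9)(3−8) = 1·2·(−6)·(−5) = 60 ≡ 5, so v_3 = 5^{−1} = 9 (mod 11).
  i = 4 (α = 9): (9−2)(9−1)(9−3)(9−8) = 7·8·6·1 = 336 ≡ 6, so v_4 = 6^{−1} = 2 (mod 11).
  i = 5 (α = 8): (8−2)(8−1)(8−3)(8−9) = 6·7·5·(−1) = −210 ≡ 10, so v_5 = 10^{−1} = 10 (mod 11).
  v = [6, 6, 9, 2, 10].
Step 2: syndromes of r = [3, 3, 2, 10, 5] (all sums mod 11).
  S_0 = Σ v_i r_i = 6·3 + 6·3 + 9·2 + 2·10 + 10·5 = 124 ≡ 3.
  S_1 = Σ v_i α_i r_i = 6·2·3 + 6·1·3 + 9·3·2 + 2·9·10 + 10·8·5 = 688 ≡ 6.
  α_i^2 mod 11 = [4, 1, 9, 4, 9].
  S_2 = Σ v_i α_i^2 r_i = 6·4·3 + 6·1·3 + 9·9·2 + 2·4·10 + 10·9·5 = 782 ≡ 1.
  S = (3, 6, 1) ≠ 0, so r is not a codeword (an error is present).
Step 3: locate the error. For a single error e at position i, S_ℓ = v_i·e·α_i^ℓ, so α_err = S_1/S_0.
  S_0^{−1} = 3^{−1} = 4 (mod 11), so α_err = 6·4 = 24 ≡ 2 = α_1. Error position i = 1.
  Consistency check: S_2/S_1 = 1·2 = 2 ≡ 2 = α_err ✓ (single-error assumption holds).
Step 4: error magnitude e = S_0/v_1 = S_0·∏_{j≠1}(α_1 − α_j) = 3·2 = 6 ≡ 6 (mod 11).
Step 5: correct position 1: c_1 = r_1 − e = 3 − 6 ≡ 8 (mod 11). Hence c = [8, 3, 2, 10, 5].
  Check: interpolating c through the α_i gives m(x) = 9 + 5·x (degree < 2) with m(α_i) = c_i for every i, so c is indeed a codeword.


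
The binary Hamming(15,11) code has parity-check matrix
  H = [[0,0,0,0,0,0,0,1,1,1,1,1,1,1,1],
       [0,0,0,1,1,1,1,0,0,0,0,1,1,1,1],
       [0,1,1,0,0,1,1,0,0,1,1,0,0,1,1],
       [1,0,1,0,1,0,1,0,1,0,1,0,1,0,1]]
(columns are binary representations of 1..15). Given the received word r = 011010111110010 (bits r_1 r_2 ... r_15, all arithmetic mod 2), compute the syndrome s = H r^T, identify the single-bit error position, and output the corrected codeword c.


s = (1, 1, 0, 1)^T, error position = 13, corrected codeword c = 011010111110110

Compute s = H r^T mod 2 one row at a time:
  s_1 = 1 + 1 + 1 + 1 + 0 + 0 + 1 + 0 = 5 ≡ 1 (mod 2).
  s_2 = 0 + 1 + 0 + 1 + 0 + 0 + 1 + 0 = 3 ≡ 1 (mod 2).
  s_3 = 1 + 1 + 0 + 1 + 1 + 1 + 1 + 0 = 6 ≡ 0 (mod 2).
  s_4 = 0 + 1 + 1 + 1 + 1 + 1 + 0 + 0 = 5 ≡ 1 (mod 2).
s = (1, 1, 0, 1)^T — this equals column 13 of H (binary 1101), so error is at position 13.
Correct: flip bit 13 of r = 011010111110010 to get c = 011010111110110.


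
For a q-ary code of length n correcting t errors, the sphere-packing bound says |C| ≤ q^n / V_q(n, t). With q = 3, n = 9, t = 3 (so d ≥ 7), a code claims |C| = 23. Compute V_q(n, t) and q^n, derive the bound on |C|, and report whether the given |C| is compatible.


V_q(n, t) = 835, q^n = 19683, Hamming bound = 23, |C| = 23 ≤ bound (satisfied).

Step 1: Compute V_q(n, t) = Σ_{j=0}^3 C(n, j) (q−1)^j.
  j = 0: C(9,0)·(2)^0 = 1·1 = 1.
  j = 1: C(9,1)·(2)^1 = 9·2 = 18.
  j = 2: C(9,2)·(2)^2 = 36·4 = 144.
  j = 3: C(9,3)·(2)^3 = 84·8 = 672.
  V_q(n, t) = 1 + 18 + 144 + 672 = 835.
Step 2: q^n = 3^9 = 19683.
Step 3: Hamming bound ⌊q^n / V_q(n,t)⌋ = ⌊19683/835⌋ = 23.
Step 4: Compare |C| = 23 to 23: satisfied.
The claimed |C| lies at the Hamming bound (tight).


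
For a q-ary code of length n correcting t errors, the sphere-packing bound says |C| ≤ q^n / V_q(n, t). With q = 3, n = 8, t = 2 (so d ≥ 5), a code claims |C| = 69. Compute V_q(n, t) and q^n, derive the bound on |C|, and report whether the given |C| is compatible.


V_q(n, t) = 129, q^n = 6561, Hamming bound = 50, |C| = 69 > bound (violated).

Step 1: Compute V_q(n, t) = Σ_{j=0}^2 C(n, j) (q−1)^j.
  j = 0: C(8,0)·(2)^0 = 1·1 = 1.
  j = 1: C(8,1)·(2)^1 = 8·2 = 16.
  j = 2: C(8,2)·(2)^2 = 28·4 = 112.
  V_q(n, t) = 1 + 16 + 112 = 129.
Step 2: q^n = 3^8 = 6561.
Step 3: Hamming bound ⌊q^n / V_q(n,t)⌋ = ⌊6561/129⌋ = 50.
Step 4: Compare |C| = 69 to 50: violated.
The claimed |C| lies above the Hamming bound, so no 3-ary code of length 8 with d ≥ 5 can have 69 codewords.


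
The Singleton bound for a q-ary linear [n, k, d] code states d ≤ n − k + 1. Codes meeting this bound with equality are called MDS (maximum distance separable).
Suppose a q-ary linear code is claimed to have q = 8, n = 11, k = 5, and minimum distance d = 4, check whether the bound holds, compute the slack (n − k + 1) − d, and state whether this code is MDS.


Singleton RHS = n − k + 1 = 7, slack = 3, bound satisfied, not MDS.

Singleton bound: d ≤ n − k + 1.
Here n = 11, k = 5, so n − k + 1 = 7.
Given d = 4, check d ≤ 7: YES.
Slack = (n − k + 1) − d = 3.
The code is NOT MDS (slack = 3 > 0).
Description: the claimed parameters are [11, 5, 4]_8; such a code would be non-MDS.


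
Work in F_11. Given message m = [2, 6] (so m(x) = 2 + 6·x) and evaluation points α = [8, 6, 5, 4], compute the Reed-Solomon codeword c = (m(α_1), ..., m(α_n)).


c = [6, 5, 10, 4]

Message polynomial: m(x) = 2 + 6·x (mod 11).
For each evaluation point α_i, compute m(α_i) mod 11:
  α_1 = 8: Horner steps 6 → 6, so m(8) = 6.
  α_2 = 6: Horner steps 6 → 5, so m(6) = 5.
  α_3 = 5: Horner steps 6 → 10, so m(5) = 10.
  α_4 = 4: Horner steps 6 → 4, so m(4) = 4.
Codeword c = [6, 5, 10, 4] ∈ F_11^4.


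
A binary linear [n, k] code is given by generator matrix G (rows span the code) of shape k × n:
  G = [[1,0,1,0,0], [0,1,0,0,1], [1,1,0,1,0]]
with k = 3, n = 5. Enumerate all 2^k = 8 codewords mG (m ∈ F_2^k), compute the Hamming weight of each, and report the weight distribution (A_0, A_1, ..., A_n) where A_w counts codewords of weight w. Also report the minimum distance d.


Weight distribution: A_0 = 1, A_2 = 2, A_3 = 4, A_4 = 1. Minimum distance d = 2.

Enumerate all 2^3 = 8 messages m ∈ F_2^3.
For each, compute codeword c = mG in F_2^5, then tally its weight.
  m = 000 → c = 00000, weight = 0.
  m = 100 → c = 10100, weight = 2.
  m = 010 → c = 01001, weight = 2.
  m = 110 → c = 11101, weight = 4.
  m = 001 → c = 11010, weight = 3.
  m = 101 → c = 01110, weight = 3.
  m = 011 → c = 10011, weight = 3.
  m = 111 → c = 00111, weight = 3.
Tally weights:
  weight 0: 1 codewords.
  weight 2: 2 codewords.
  weight 3: 4 codewords.
  weight 4: 1 codewords.
Minimum distance d = smallest w > 0 with A_w > 0 = 2.
Sanity: Σ A_w = 8 = 2^3 = 8 ✓.


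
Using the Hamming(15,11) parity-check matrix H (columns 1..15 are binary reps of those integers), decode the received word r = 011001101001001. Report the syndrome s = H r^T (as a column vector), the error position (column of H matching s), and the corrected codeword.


s = (1, 0, 1, 0)^T, error position = 10, corrected codeword c = 011001101101001

Compute s = H r^T mod 2 one row at a time:
  s_1 = 0 + 1 + 0 + 0 + 1 + 0 + 0 + 1 = 3 ≡ 1 (mod 2).
  s_2 = 0 + 0 + 1 + 1 + 1 + 0 + 0 + 1 = 4 ≡ 0 (mod 2).
  s_3 = 1 + 1 + 1 + 1 + 0 + 0 + 0 + 1 = 5 ≡ 1 (mod 2).
  s_4 = 0 + 1 + 0 + 1 + 1 + 0 + 0 + 1 = 4 ≡ 0 (mod 2).
s = (1, 0, 1, 0)^T — this equals column 10 of H (binary 1010), so error is at position 10.
Correct: flip bit 10 of r = 011001101001001 to get c = 011001101101001.


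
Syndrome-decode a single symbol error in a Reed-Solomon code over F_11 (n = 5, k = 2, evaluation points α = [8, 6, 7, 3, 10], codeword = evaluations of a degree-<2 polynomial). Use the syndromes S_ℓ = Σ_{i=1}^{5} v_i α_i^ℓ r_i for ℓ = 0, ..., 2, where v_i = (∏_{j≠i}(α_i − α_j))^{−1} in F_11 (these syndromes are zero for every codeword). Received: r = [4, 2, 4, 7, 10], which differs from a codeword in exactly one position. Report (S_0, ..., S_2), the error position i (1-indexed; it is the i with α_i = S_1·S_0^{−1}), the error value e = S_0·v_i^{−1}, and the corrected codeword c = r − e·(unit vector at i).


S = (10, 3, 2), error at position 1, error magnitude e = 9, c = [6, 2, 4, 7, 10].

Step 1: column multipliers v_i = (∏_{j≠i}(α_i − α_j))^{−1} mod 11.
  i = 1 (α = 8): (8−6)(8−7)(8−3)(8−10) = 2·1·5·(−2) = −20 ≡ 2, so v_1 = 2^{−1} = 6 (mod 11).
  i = 2 (α = 6): (6−8)(6−7)(6−3)(6−10) = (−2)·(−1)·3·(−4) = −24 ≡ 9, so v_2 = 9^{−1} = 5 (mod 11).
  i = 3 (α = 7): (7−8)(7−6)(7−3)(7−10) = (−1)·1·4·(−3) = 12 ≡ 1, so v_3 = 1^{−1} = 1 (mod 11).
  i = 4 (α = 3): (3−8)(3−6)(3−7)(3−10) = (−5)·(−3)·(−4)·(−7) = 420 ≡ 2, so v_4 = 2^{−1} = 6 (mod 11).
  i = 5 (α = 10): (10−8)(10−6)(10−7)(10−3) = 2·4·3·7 = 168 ≡ 3, so v_5 = 3^{−1} = 4 (mod 11).
  v = [6, 5, 1, 6, 4].
Step 2: syndromes of r = [4, 2, 4, 7, 10] (all sums mod 11).
  S_0 = Σ v_i r_i = 6·4 + 5·2 + 1·4 + 6·7 + 4·10 = 120 ≡ 10.
  S_1 = Σ v_i α_i r_i = 6·8·4 + 5·6·2 + 1·7·4 + 6·3·7 + 4·10·10 = 806 ≡ 3.
  α_i^2 mod 11 = [9, 3, 5, 9, 1].
  S_2 = Σ v_i α_i^2 r_i = 6·9·4 + 5·3·2 + 1·5·4 + 6·9·7 + 4·1·10 = 684 ≡ 2.
  S = (10, 3, 2) ≠ 0, so r is not a codeword (an error is present).
Step 3: locate the error. For a single error e at position i, S_ℓ = v_i·e·α_i^ℓ, so α_err = S_1/S_0.
  S_0^{−1} = 10^{−1} = 10 (mod 11), so α_err = 3·10 = 30 ≡ 8 = α_1. Error position i = 1.
  Consistency check: S_2/S_1 = 2·4 = 8 ≡ 8 = α_err ✓ (single-error assumption holds).
Step 4: error magnitude e = S_0/v_1 = S_0·∏_{j≠1}(α_1 − α_j) = 10·2 = 20 ≡ 9 (mod 11).
Step 5: correct position 1: c_1 = r_1 − e = 4 − 9 ≡ 6 (mod 11). Hence c = [6, 2, 4, 7, 10].
  Check: interpolating c through the α_i gives m(x) = 1 + 2·x (degree < 2) with m(α_i) = c_i for every i, so c is indeed a codeword.


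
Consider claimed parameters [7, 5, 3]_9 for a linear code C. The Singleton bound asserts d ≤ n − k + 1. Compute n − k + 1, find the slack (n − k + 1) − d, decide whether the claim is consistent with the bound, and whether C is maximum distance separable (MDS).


Singleton RHS = n − k + 1 = 3, slack = 0, bound satisfied, MDS.

Singleton bound: d ≤ n − k + 1.
Here n = 7, k = 5, so n − k + 1 = 3.
Given d = 3, check d ≤ 3: YES.
Slack = (n − k + 1) − d = 0.
The code is MDS (slack = 0).
Description: the claimed parameters are [7, 5, 3]_9; such a code would be MDS (meets Singleton bound).


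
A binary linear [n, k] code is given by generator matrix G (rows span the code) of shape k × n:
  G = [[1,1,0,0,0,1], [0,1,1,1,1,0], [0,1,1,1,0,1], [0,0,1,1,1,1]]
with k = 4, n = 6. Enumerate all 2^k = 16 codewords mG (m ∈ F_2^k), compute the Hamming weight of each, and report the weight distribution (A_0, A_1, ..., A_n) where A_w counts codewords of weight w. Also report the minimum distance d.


Weight distribution: A_0 = 1, A_1 = 1, A_2 = 4, A_3 = 4, A_4 = 3, A_5 = 3. Minimum distance d = 1.

Enumerate all 2^4 = 16 messages m ∈ F_2^4.
For each, compute codeword c = mG in F_2^6, then tally its weight.
  m = 0000 → c = 000000, weight = 0.
  m = 1000 → c = 110001, weight = 3.
  m = 0100 → c = 011110, weight = 4.
  m = 1100 → c = 101111, weight = 5.
  m = 0010 → c = 011101, weight = 4.
  m = 1010 → c = 101100, weight = 3.
  m = 0110 → c = 000011, weight = 2.
  m = 1110 → c = 110010, weight = 3.
  m = 0001 → c = 001111, weight = 4.
  m = 1001 → c = 111110, weight = 5.
  m = 0101 → c = 010001, weight = 2.
  m = 1101 → c = 100000, weight = 1.
  m = 0011 → c = 010010, weight = 2.
  m = 1011 → c = 100011, weight = 3.
  m = 0111 → c = 001100, weight = 2.
  m = 1111 → c = 111101, weight = 5.
Tally weights:
  weight 0: 1 codewords.
  weight 1: 1 codewords.
  weight 2: 4 codewords.
  weight 3: 4 codewords.
  weight 4: 3 codewords.
  weight 5: 3 codewords.
Minimum distance d = smallest w > 0 with A_w > 0 = 1.
Sanity: Σ A_w = 16 = 2^4 = 16 ✓.


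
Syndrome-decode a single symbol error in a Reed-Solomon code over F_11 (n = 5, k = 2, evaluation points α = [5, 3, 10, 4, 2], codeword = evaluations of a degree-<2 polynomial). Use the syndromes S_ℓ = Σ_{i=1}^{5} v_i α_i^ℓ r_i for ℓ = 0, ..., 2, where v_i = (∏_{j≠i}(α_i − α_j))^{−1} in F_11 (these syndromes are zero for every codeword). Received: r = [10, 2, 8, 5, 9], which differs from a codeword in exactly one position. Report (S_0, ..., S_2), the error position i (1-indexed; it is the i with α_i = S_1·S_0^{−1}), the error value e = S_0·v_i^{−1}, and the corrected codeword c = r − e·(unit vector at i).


S = (10, 7, 6), error at position 4, error magnitude e = 10, c = [10, 2, 8, 6, 9].

Step 1: column multipliers v_i = (∏_{j≠i}(α_i − α_j))^{−1} mod 11.
  i = 1 (α = 5): (5−3)(5−10)(5−4)(5−2) = 2·(−5)·1·3 = −30 ≡ 3, so v_1 = 3^{−1} = 4 (mod 11).
  i = 2 (α = 3): (3−5)(3−10)(3−4)(3−2) = (−2)·(−7)·(−1)·1 = −14 ≡ 8, so v_2 = 8^{−1} = 7 (mod 11).
  i = 3 (α = 10): (10−5)(10−3)(10−4)(10−2) = 5·7·6·8 = 1680 ≡ 8, so v_3 = 8^{−1} = 7 (mod 11).
  i = 4 (α = 4): (4−5)(4−3)(4−10)(4−2) = (−1)·1·(−6)·2 = 12 ≡ 1, so v_4 = 1^{−1} = 1 (mod 11).
  i = 5 (α = 2): (2−5)(2−3)(2−10)(2−4) = (−3)·(−1)·(−8)·(−2) = 48 ≡ 4, so v_5 = 4^{−1} = 3 (mod 11).
  v = [4, 7, 7, 1, 3].
Step 2: syndromes of r = [10, 2, 8, 5, 9] (all sums mod 11).
  S_0 = Σ v_i r_i = 4·10 + 7·2 + 7·8 + 1·5 + 3·9 = 142 ≡ 10.
  S_1 = Σ v_i α_i r_i = 4·5·10 + 7·3·2 + 7·10·8 + 1·4·5 + 3·2·9 = 876 ≡ 7.
  α_i^2 mod 11 = [3, 9, 1, 5, 4].
  S_2 = Σ v_i α_i^2 r_i = 4·3·10 + 7·9·2 + 7·1·8 + 1·5·5 + 3·4·9 = 435 ≡ 6.
  S = (10, 7, 6) ≠ 0, so r is not a codeword (an error is present).
Step 3: locate the error. For a single error e at position i, S_ℓ = v_i·e·α_i^ℓ, so α_err = S_1/S_0.
  S_0^{−1} = 10^{−1} = 10 (mod 11), so α_err = 7·10 = 70 ≡ 4 = α_4. Error position i = 4.
  Consistency check: S_2/S_1 = 6·8 = 48 ≡ 4 = α_err ✓ (single-error assumption holds).
Step 4: error magnitude e = S_0/v_4 = S_0·∏_{j≠4}(α_4 − α_j) = 10·1 = 10 ≡ 10 (mod 11).
Step 5: correct position 4: c_4 = r_4 − e = 5 − 10 ≡ 6 (mod 11). Hence c = [10, 2, 8, 6, 9].
  Check: interpolating c through the α_i gives m(x) = 1 + 4·x (degree < 2) with m(α_i) = c_i for every i, so c is indeed a codeword.


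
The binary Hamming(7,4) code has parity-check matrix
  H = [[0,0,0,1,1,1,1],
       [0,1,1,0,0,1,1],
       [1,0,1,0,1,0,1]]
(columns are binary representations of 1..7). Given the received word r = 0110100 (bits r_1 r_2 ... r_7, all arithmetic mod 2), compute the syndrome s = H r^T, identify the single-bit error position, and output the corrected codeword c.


s = (1, 0, 0)^T, error position = 4, corrected codeword c = 0111100

Compute s = H r^T mod 2 one row at a time:
  s_1 = 0 + 1 + 0 + 0 = 1 ≡ 1 (mod 2).
  s_2 = 1 + 1 + 0 + 0 = 2 ≡ 0 (mod 2).
  s_3 = 0 + 1 + 1 + 0 = 2 ≡ 0 (mod 2).
s = (1, 0, 0)^T — this equals column 4 of H (binary 100), so error is at position 4.
Correct: flip bit 4 of r = 0110100 to get c = 0111100.


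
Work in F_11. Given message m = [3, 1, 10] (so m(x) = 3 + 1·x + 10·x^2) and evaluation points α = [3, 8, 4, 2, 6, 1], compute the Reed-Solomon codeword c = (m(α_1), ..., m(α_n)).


c = [8, 2, 2, 1, 6, 3]

Message polynomial: m(x) = 3 + 1·x + 10·x^2 (mod 11).
For each evaluation point α_i, compute m(α_i) mod 11:
  α_1 = 3: Horner steps 10 → 9 → 8, so m(3) = 8.
  α_2 = 8: Horner steps 10 → 4 → 2, so m(8) = 2.
  α_3 = 4: Horner steps 10 → 8 → 2, so m(4) = 2.
  α_4 = 2: Horner steps 10 → 10 → 1, so m(2) = 1.
  α_5 = 6: Horner steps 10 → 6 → 6, so m(6) = 6.
  α_6 = 1: Horner steps 10 → 0 → 3, so m(1) = 3.
Codeword c = [8, 2, 2, 1, 6, 3] ∈ F_11^6.


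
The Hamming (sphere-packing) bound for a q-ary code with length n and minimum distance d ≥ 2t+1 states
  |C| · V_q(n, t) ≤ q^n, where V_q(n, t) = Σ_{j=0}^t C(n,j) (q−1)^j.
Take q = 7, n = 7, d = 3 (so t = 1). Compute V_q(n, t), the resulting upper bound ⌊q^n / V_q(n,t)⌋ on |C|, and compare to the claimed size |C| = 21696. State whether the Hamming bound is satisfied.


V_q(n, t) = 43, q^n = 823543, Hamming bound = 19152, |C| = 21696 > bound (violated).

Step 1: Compute V_q(n, t) = Σ_{j=0}^1 C(n, j) (q−1)^j.
  j = 0: C(7,0)·(6)^0 = 1·1 = 1.
  j = 1: C(7,1)·(6)^1 = 7·6 = 42.
  V_q(n, t) = 1 + 42 = 43.
Step 2: q^n = 7^7 = 823543.
Step 3: Hamming bound ⌊q^n / V_q(n,t)⌋ = ⌊823543/43⌋ = 19152.
Step 4: Compare |C| = 21696 to 19152: violated.
The claimed |C| lies above the Hamming bound, so no 7-ary code of length 7 with d ≥ 3 can have 21696 codewords.


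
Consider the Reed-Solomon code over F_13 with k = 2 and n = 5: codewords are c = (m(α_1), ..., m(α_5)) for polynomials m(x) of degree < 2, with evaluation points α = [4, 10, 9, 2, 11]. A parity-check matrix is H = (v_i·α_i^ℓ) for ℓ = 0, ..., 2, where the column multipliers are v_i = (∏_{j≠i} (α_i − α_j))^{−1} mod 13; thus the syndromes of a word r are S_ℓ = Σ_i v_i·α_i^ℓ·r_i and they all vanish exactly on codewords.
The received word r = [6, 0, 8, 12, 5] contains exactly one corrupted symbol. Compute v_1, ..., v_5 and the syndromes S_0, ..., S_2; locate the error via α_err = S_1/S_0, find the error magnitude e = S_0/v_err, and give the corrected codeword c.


S = (4, 3, 12), error at position 1, error magnitude e = 10, c = [9, 0, 8, 12, 5].

Step 1: column multipliers v_i = (∏_{j≠i}(α_i − α_j))^{−1} mod 13.
  i = 1 (α = 4): (4−10)(4−9)(4−2)(4−11) = (−6)·(−5)·2·(−7) = −420 ≡ 9, so v_1 = 9^{−1} = 3 (mod 13).
  i = 2 (α = 10): (10−4)(10−9)(10−2)(10−11) = 6·1·8·(−1) = −48 ≡ 4, so v_2 = 4^{−1} = 10 (mod 13).
  i = 3 (α = 9): (9−4)(9−10)(9−2)(9−11) = 5·(−1)·7·(−2) = 70 ≡ 5, so v_3 = 5^{−1} = 8 (mod 13).
  i = 4 (α = 2): (2−4)(2−10)(2−9)(2−11) = (−2)·(−8)·(−7)·(−9) = 1008 ≡ 7, so v_4 = 7^{−1} = 2 (mod 13).
  i = 5 (α = 11): (11−4)(11−10)(11−9)(11−2) = 7·1·2·9 = 126 ≡ 9, so v_5 = 9^{−1} = 3 (mod 13).
  v = [3, 10, 8, 2, 3].
Step 2: syndromes of r = [6, 0, 8, 12, 5] (all sums mod 13).
  S_0 = Σ v_i r_i = 3·6 + 10·0 + 8·8 + 2·12 + 3·5 = 121 ≡ 4.
  S_1 = Σ v_i α_i r_i = 3·4·6 + 10·10·0 + 8·9·8 + 2·2·12 + 3·11·5 = 861 ≡ 3.
  α_i^2 mod 13 = [3, 9, 3, 4, 4].
  S_2 = Σ v_i α_i^2 r_i = 3·3·6 + 10·9·0 + 8·3·8 + 2·4·12 + 3·4·5 = 402 ≡ 12.
  S = (4, 3, 12) ≠ 0, so r is not a codeword (an error is present).
Step 3: locate the error. For a single error e at position i, S_ℓ = v_i·e·α_i^ℓ, so α_err = S_1/S_0.
  S_0^{−1} = 4^{−1} = 10 (mod 13), so α_err = 3·10 = 30 ≡ 4 = α_1. Error position i = 1.
  Consistency check: S_2/S_1 = 12·9 = 108 ≡ 4 = α_err ✓ (single-error assumption holds).
Step 4: error magnitude e = S_0/v_1 = S_0·∏_{j≠1}(α_1 − α_j) = 4·9 = 36 ≡ 10 (mod 13).
Step 5: correct position 1: c_1 = r_1 − e = 6 − 10 ≡ 9 (mod 13). Hence c = [9, 0, 8, 12, 5].
  Check: interpolating c through the α_i gives m(x) = 2 + 5·x (degree < 2) with m(α_i) = c_i for every i, so c is indeed a codeword.


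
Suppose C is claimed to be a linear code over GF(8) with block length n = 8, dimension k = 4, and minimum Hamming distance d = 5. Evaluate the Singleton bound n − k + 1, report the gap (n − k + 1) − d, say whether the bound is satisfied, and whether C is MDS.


Singleton RHS = n − k + 1 = 5, slack = 0, bound satisfied, MDS.

Singleton bound: d ≤ n − k + 1.
Here n = 8, k = 4, so n − k + 1 = 5.
Given d = 5, check d ≤ 5: YES.
Slack = (n − k + 1) − d = 0.
The code is MDS (slack = 0).
Description: the claimed parameters are [8, 4, 5]_8; such a code would be MDS (meets Singleton bound).


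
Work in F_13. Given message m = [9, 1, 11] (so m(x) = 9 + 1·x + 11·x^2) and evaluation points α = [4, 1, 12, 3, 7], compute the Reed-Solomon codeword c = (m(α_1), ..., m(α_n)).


c = [7, 8, 6, 7, 9]

Message polynomial: m(x) = 9 + 1·x + 11·x^2 (mod 13).
For each evaluation point α_i, compute m(α_i) mod 13:
  α_1 = 4: Horner steps 11 → 6 → 7, so m(4) = 7.
  α_2 = 1: Horner steps 11 → 12 → 8, so m(1) = 8.
  α_3 = 12: Horner steps 11 → 3 → 6, so m(12) = 6.
  α_4 = 3: Horner steps 11 → 8 → 7, so m(3) = 7.
  α_5 = 7: Horner steps 11 → 0 → 9, so m(7) = 9.
Codeword c = [7, 8, 6, 7, 9] ∈ F_13^5.


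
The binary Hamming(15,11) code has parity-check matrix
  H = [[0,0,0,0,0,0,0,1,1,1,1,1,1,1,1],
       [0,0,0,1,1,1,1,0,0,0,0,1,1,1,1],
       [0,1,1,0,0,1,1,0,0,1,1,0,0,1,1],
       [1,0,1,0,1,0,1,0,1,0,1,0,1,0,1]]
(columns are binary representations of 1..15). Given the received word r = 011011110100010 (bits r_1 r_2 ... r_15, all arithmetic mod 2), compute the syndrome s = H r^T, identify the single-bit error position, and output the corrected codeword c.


s = (1, 0, 0, 1)^T, error position = 9, corrected codeword c = 011011111100010

Compute s = H r^T mod 2 one row at a time:
  s_1 = 1 + 0 + 1 + 0 + 0 + 0 + 1 + 0 = 3 ≡ 1 (mod 2).
  s_2 = 0 + 1 + 1 + 1 + 0 + 0 + 1 + 0 = 4 ≡ 0 (mod 2).
  s_3 = 1 + 1 + 1 + 1 + 1 + 0 + 1 + 0 = 6 ≡ 0 (mod 2).
  s_4 = 0 + 1 + 1 + 1 + 0 + 0 + 0 + 0 = 3 ≡ 1 (mod 2).
s = (1, 0, 0, 1)^T — this equals column 9 of H (binary 1001), so error is at position 9.
Correct: flip bit 9 of r = 011011110100010 to get c = 011011111100010.


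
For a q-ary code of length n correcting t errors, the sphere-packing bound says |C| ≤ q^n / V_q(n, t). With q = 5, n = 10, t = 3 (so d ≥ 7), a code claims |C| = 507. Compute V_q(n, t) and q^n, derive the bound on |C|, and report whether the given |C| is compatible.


V_q(n, t) = 8441, q^n = 9765625, Hamming bound = 1156, |C| = 507 ≤ bound (satisfied).

Step 1: Compute V_q(n, t) = Σ_{j=0}^3 C(n, j) (q−1)^j.
  j = 0: C(10,0)·(4)^0 = 1·1 = 1.
  j = 1: C(10,1)·(4)^1 = 10·4 = 40.
  j = 2: C(10,2)·(4)^2 = 45·16 = 720.
  j = 3: C(10,3)·(4)^3 = 120·64 = 7680.
  V_q(n, t) = 1 + 40 + 720 + 7680 = 8441.
Step 2: q^n = 5^10 = 9765625.
Step 3: Hamming bound ⌊q^n / V_q(n,t)⌋ = ⌊9765625/8441⌋ = 1156.
Step 4: Compare |C| = 507 to 1156: satisfied.
The claimed |C| lies below the Hamming bound.


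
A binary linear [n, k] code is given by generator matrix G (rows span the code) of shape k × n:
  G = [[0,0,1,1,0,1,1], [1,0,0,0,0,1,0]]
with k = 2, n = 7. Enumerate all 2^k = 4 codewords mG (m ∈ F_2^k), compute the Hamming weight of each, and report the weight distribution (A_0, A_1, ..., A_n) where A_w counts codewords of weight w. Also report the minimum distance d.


Weight distribution: A_0 = 1, A_2 = 1, A_4 = 2. Minimum distance d = 2.

Enumerate all 2^2 = 4 messages m ∈ F_2^2.
For each, compute codeword c = mG in F_2^7, then tally its weight.
  m = 00 → c = 0000000, weight = 0.
  m = 10 → c = 0011011, weight = 4.
  m = 01 → c = 1000010, weight = 2.
  m = 11 → c = 1011001, weight = 4.
Tally weights:
  weight 0: 1 codewords.
  weight 2: 1 codewords.
  weight 4: 2 codewords.
Minimum distance d = smallest w > 0 with A_w > 0 = 2.
Sanity: Σ A_w = 4 = 2^2 = 4 ✓.


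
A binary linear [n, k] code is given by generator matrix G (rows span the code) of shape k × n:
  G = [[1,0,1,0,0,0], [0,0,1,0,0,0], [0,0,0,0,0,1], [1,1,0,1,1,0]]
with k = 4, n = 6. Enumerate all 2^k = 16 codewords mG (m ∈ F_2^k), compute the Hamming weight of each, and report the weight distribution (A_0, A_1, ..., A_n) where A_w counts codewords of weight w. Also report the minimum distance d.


Weight distribution: A_0 = 1, A_1 = 3, A_2 = 3, A_3 = 2, A_4 = 3, A_5 = 3, A_6 = 1. Minimum distance d = 1.

Enumerate all 2^4 = 16 messages m ∈ F_2^4.
For each, compute codeword c = mG in F_2^6, then tally its weight.
  m = 0000 → c = 000000, weight = 0.
  m = 1000 → c = 101000, weight = 2.
  m = 0100 → c = 001000, weight = 1.
  m = 1100 → c = 100000, weight = 1.
  m = 0010 → c = 000001, weight = 1.
  m = 1010 → c = 101001, weight = 3.
  m = 0110 → c = 001001, weight = 2.
  m = 1110 → c = 100001, weight = 2.
  m = 0001 → c = 110110, weight = 4.
  m = 1001 → c = 011110, weight = 4.
  m = 0101 → c = 111110, weight = 5.
  m = 1101 → c = 010110, weight = 3.
  m = 0011 → c = 110111, weight = 5.
  m = 1011 → c = 011111, weight = 5.
  m = 0111 → c = 111111, weight = 6.
  m = 1111 → c = 010111, weight = 4.
Tally weights:
  weight 0: 1 codewords.
  weight 1: 3 codewords.
  weight 2: 3 codewords.
  weight 3: 2 codewords.
  weight 4: 3 codewords.
  weight 5: 3 codewords.
  weight 6: 1 codewords.
Minimum distance d = smallest w > 0 with A_w > 0 = 1.
Sanity: Σ A_w = 16 = 2^4 = 16 ✓.


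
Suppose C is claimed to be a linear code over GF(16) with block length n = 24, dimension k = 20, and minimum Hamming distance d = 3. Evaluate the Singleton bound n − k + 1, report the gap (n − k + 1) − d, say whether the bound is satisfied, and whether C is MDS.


Singleton RHS = n − k + 1 = 5, slack = 2, bound satisfied, not MDS.

Singleton bound: d ≤ n − k + 1.
Here n = 24, k = 20, so n − k + 1 = 5.
Given d = 3, check d ≤ 5: YES.
Slack = (n − k + 1) − d = 2.
The code is NOT MDS (slack = 2 > 0).
Description: the claimed parameters are [24, 20, 3]_16; such a code would be non-MDS.


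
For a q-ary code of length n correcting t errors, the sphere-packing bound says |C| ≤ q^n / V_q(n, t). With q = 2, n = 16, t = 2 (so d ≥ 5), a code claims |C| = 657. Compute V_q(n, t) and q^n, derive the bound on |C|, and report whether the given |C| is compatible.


V_q(n, t) = 137, q^n = 65536, Hamming bound = 478, |C| = 657 > bound (violated).

Step 1: Compute V_q(n, t) = Σ_{j=0}^2 C(n, j) (q−1)^j.
  j = 0: C(16,0)·(1)^0 = 1·1 = 1.
  j = 1: C(16,1)·(1)^1 = 16·1 = 16.
  j = 2: C(16,2)·(1)^2 = 120·1 = 120.
  V_q(n, t) = 1 + 16 + 120 = 137.
Step 2: q^n = 2^16 = 65536.
Step 3: Hamming bound ⌊q^n / V_q(n,t)⌋ = ⌊65536/137⌋ = 478.
Step 4: Compare |C| = 657 to 478: violated.
The claimed |C| lies above the Hamming bound, so no 2-ary code of length 16 with d ≥ 5 can have 657 codewords.


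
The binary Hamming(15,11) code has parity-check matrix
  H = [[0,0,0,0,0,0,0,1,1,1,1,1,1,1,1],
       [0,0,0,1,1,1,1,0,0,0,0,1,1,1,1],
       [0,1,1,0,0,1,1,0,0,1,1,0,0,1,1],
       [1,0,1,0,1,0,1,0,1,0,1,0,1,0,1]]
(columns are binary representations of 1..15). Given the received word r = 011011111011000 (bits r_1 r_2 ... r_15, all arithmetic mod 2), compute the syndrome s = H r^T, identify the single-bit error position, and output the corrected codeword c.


s = (0, 0, 1, 1)^T, error position = 3, corrected codeword c = 010011111011000

Compute s = H r^T mod 2 one row at a time:
  s_1 = 1 + 1 + 0 + 1 + 1 + 0 + 0 + 0 = 4 ≡ 0 (mod 2).
  s_2 = 0 + 1 + 1 + 1 + 1 + 0 + 0 + 0 = 4 ≡ 0 (mod 2).
  s_3 = 1 + 1 + 1 + 1 + 0 + 1 + 0 + 0 = 5 ≡ 1 (mod 2).
  s_4 = 0 + 1 + 1 + 1 + 1 + 1 + 0 + 0 = 5 ≡ 1 (mod 2).
s = (0, 0, 1, 1)^T — this equals column 3 of H (binary 0011), so error is at position 3.
Correct: flip bit 3 of r = 011011111011000 to get c = 010011111011000.


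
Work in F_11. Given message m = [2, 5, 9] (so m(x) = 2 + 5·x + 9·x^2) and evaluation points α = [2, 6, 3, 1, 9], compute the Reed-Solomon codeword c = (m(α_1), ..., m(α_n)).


c = [4, 4, 10, 5, 6]

Message polynomial: m(x) = 2 + 5·x + 9·x^2 (mod 11).
For each evaluation point α_i, compute m(α_i) mod 11:
  α_1 = 2: Horner steps 9 → 1 → 4, so m(2) = 4.
  α_2 = 6: Horner steps 9 → 4 → 4, so m(6) = 4.
  α_3 = 3: Horner steps 9 → 10 → 10, so m(3) = 10.
  α_4 = 1: Horner steps 9 → 3 → 5, so m(1) = 5.
  α_5 = 9: Horner steps 9 → 9 → 6, so m(9) = 6.
Codeword c = [4, 4, 10, 5, 6] ∈ F_11^5.


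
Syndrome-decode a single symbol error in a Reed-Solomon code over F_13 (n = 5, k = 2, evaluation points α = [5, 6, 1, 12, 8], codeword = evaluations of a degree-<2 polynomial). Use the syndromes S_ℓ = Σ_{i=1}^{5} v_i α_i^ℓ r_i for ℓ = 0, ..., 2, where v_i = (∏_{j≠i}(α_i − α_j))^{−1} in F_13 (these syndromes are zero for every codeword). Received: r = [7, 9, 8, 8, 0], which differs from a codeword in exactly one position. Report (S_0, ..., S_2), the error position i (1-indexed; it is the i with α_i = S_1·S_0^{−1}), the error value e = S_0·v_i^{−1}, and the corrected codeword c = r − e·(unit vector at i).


S = (8, 8, 8), error at position 3, error magnitude e = 9, c = [7, 9, 12, 8, 0].

Step 1: column multipliers v_i = (∏_{j≠i}(α_i − α_j))^{−1} mod 13.
  i = 1 (α = 5): (5−6)(5−1)(5−12)(5−8) = (−1)·4·(−7)·(−3) = −84 ≡ 7, so v_1 = 7^{−1} = 2 (mod 13).
  i = 2 (α = 6): (6−5)(6−1)(6−12)(6−8) = 1·5·(−6)·(−2) = 60 ≡ 8, so v_2 = 8^{−1} = 5 (mod 13).
  i = 3 (α = 1): (1−5)(1−6)(1−12)(1−8) = (−4)·(−5)·(−11)·(−7) = 1540 ≡ 6, so v_3 = 6^{−1} = 11 (mod 13).
  i = 4 (α = 12): (12−5)(12−6)(12−1)(12−8) = 7·6·11·4 = 1848 ≡ 2, so v_4 = 2^{−1} = 7 (mod 13).
  i = 5 (α = 8): (8−5)(8−6)(8−1)(8−12) = 3·2·7·(−4) = −168 ≡ 1, so v_5 = 1^{−1} = 1 (mod 13).
  v = [2, 5, 11, 7, 1].
Step 2: syndromes of r = [7, 9, 8, 8, 0] (all sums mod 13).
  S_0 = Σ v_i r_i = 2·7 + 5·9 + 11·8 + 7·8 + 1·0 = 203 ≡ 8.
  S_1 = Σ v_i α_i r_i = 2·5·7 + 5·6·9 + 11·1·8 + 7·12·8 + 1·8·0 = 1100 ≡ 8.
  α_i^2 mod 13 = [12, 10, 1, 1, 12].
  S_2 = Σ v_i α_i^2 r_i = 2·12·7 + 5·10·9 + 11·1·8 + 7·1·8 + 1·12·0 = 762 ≡ 8.
  S = (8, 8, 8) ≠ 0, so r is not a codeword (an error is present).
Step 3: locate the error. For a single error e at position i, S_ℓ = v_i·e·α_i^ℓ, so α_err = S_1/S_0.
  S_0^{−1} = 8^{−1} = 5 (mod 13), so α_err = 8·5 = 40 ≡ 1 = α_3. Error position i = 3.
  Consistency check: S_2/S_1 = 8·5 = 40 ≡ 1 = α_err ✓ (single-error assumption holds).
Step 4: error magnitude e = S_0/v_3 = S_0·∏_{j≠3}(α_3 − α_j) = 8·6 = 48 ≡ 9 (mod 13).
Step 5: correct position 3: c_3 = r_3 − e = 8 − 9 ≡ 12 (mod 13). Hence c = [7, 9, 12, 8, 0].
  Check: interpolating c through the α_i gives m(x) = 10 + 2·x (degree < 2) with m(α_i) = c_i for every i, so c is indeed a codeword.
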